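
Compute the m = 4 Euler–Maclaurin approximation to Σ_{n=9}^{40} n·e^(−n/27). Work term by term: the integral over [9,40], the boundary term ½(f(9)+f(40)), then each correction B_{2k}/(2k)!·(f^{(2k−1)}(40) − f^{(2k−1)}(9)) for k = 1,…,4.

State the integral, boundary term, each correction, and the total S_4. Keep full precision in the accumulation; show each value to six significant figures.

∫_9^40 x·e^(−x/27) dx evaluates to 285.281.
Endpoint term: (f(9) + f(40))/2 = (6.44878 + 9.09203)/2 = 7.77040.
Running total after boundary: 293.052.
Order-1 term: 1/12 · (-0.109441 − 0.477688) = -0.0489274.
Partial sum through k=1: 293.003.
Order-2 term: −1/720 · (0.000473471 − 0.00262106) = 2.98276e-06.
Partial sum through k=2: 293.003.
Order-3 term: 1/30240 · (1.50489e-06 − 6.29197e-06) = -1.58303e-10.
Partial sum through k=3: 293.003.
Order-4 term: −1/1209600 · (3.23773e-09 − 1.23300e-08) = 7.51672e-15.

S_4 ≈ 293.003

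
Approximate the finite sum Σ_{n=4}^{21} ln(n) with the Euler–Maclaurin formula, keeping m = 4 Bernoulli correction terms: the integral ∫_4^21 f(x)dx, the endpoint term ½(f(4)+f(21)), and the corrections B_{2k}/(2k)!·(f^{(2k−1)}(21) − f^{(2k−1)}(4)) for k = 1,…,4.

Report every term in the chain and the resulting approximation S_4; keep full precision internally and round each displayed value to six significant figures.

Integral: ∫_4^21 ln(x) dx = 41.3898.
Boundary: ½(f(4) + f(21)) = ½(1.38629 + 3.04452) = 2.21541.
Integral + boundary = 43.6052.
k=1: B_{2}/(2)! × [f^{(1)}(21) − f^{(1)}(4)] = 1/12 × (0.0476190 − 0.250000) = -0.0168651.
Partial sum through k=1: 43.5883.
k=2: B_{4}/(4)! × [f^{(3)}(21) − f^{(3)}(4)] = −1/720 × (0.000215959 − 0.0312500) = 4.31028e-05.
Partial sum through k=2: 43.5884.
k=3: B_{6}/(6)! × [f^{(5)}(21) − f^{(5)}(4)] = 1/30240 × (5.87645e-06 − 0.0234375) = -7.74855e-07.
Partial sum through k=3: 43.5884.
k=4: B_{8}/(8)! × [f^{(7)}(21) − f^{(7)}(4)] = −1/1209600 × (3.99758e-07 − 0.0439453) = 3.63301e-08.

S_4 ≈ 43.5884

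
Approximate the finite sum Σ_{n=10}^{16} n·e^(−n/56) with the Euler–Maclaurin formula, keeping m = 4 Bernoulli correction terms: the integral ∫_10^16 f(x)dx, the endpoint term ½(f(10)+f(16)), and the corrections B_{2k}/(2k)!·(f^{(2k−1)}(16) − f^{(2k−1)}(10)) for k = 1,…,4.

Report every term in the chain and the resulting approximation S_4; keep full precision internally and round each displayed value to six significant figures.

S_4 ≈ 71.7972

∫_10^16 x·e^(−x/56) dx evaluates to 61.6156.
Endpoint term: (f(10) + f(16))/2 = (8.36464 + 12.0236)/2 = 10.1941.
Running total after boundary: 71.8098.
Order-1 term: 1/12 · (0.536769 − 0.687096) = -0.0125272.
Running total after k=1: 71.7972.
Order-2 term: −1/720 · (0.000650422 − 0.000752559) = 1.41856e-07.
Running total after k=2: 71.7972.
Order-3 term: 1/30240 · (3.60230e-07 − 4.10082e-07) = -1.64856e-12.
Running total after k=3: 71.7972.
Order-4 term: −1/1209600 · (1.63602e-10 − 1.85010e-10) = 1.76985e-17.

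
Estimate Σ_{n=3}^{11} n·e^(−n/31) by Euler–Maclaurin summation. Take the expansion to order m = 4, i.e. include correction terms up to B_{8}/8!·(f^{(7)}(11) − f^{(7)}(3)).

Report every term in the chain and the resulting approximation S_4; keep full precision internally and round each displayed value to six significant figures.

S_4 ≈ 48.8931

The integral term ∫_3^11 x·e^(−x/31) dx = 43.7050.
Endpoint term: (f(3) + f(11))/2 = (2.72328 + 7.71415)/2 = 5.21872.
Integral + boundary = 48.9237.
Correction k=1: B_{2}/2! · (f^{(1)}(11) − f^{(1)}(3)) = 1/12 · (0.452443 − 0.819913) = -0.0306225.
Partial sum through k=1: 48.8931.
Correction k=2: B_{4}/4! · (f^{(3)}(11) − f^{(3)}(3)) = −1/720 · (0.00193030 − 0.00274239) = 1.12790e-06.
Partial sum through k=2: 48.8931.
Correction k=3: B_{6}/6! · (f^{(5)}(11) − f^{(5)}(3)) = 1/30240 · (3.52736e-06 − 4.81955e-06) = -4.27313e-11.
Partial sum through k=3: 48.8931.
Correction k=4: B_{8}/8! · (f^{(7)}(11) − f^{(7)}(3)) = −1/1209600 · (5.25087e-09 − 7.06079e-09) = 1.49630e-15.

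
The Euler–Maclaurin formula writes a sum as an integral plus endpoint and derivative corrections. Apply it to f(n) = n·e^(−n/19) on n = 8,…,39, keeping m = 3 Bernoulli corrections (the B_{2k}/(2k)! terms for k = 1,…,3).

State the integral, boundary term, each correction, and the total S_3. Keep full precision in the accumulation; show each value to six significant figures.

∫_8^39 x·e^(−x/19) dx evaluates to 195.217.
Boundary: ½(f(8) + f(39)) = ½(5.25084 + 5.00747) = 5.12916.
Running total after boundary: 200.347.
Order-1 term: 1/12 · (-0.135154 − 0.379995) = -0.0429291.
Partial sum through k=1: 200.304.
Order-2 term: −1/720 · (0.000336950 − 0.00468894) = 6.04443e-06.
Partial sum through k=2: 200.304.
Order-3 term: 1/30240 · (2.90385e-06 − 2.30617e-05) = -6.66594e-10.

S_3 ≈ 200.304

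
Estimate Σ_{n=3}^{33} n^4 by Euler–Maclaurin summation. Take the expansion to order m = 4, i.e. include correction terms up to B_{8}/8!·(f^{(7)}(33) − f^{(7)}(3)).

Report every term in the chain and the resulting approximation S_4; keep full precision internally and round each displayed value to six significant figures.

∫_3^33 x^4 dx evaluates to 7.82703e+06.
½[f(3) + f(33)] = ½[81.0000 + 1.18592e+06] = 593001.
Running total after boundary: 8.42003e+06.
k=1: B_{2}/(2)! × [f^{(1)}(33) − f^{(1)}(3)] = 1/12 × (143748 − 108.000) = 11970.0.
Partial sum through k=1: 8.43200e+06.
k=2: B_{4}/(4)! × [f^{(3)}(33) − f^{(3)}(3)] = −1/720 × (792.000 − 72.0000) = -1.00000.
Partial sum through k=2: 8.43200e+06.
k=3: B_{6}/(6)! × [f^{(5)}(33) − f^{(5)}(3)] = 1/30240 × (0.00000 − 0.00000) = 0.00000.
Partial sum through k=3: 8.43200e+06.
k=4: B_{8}/(8)! × [f^{(7)}(33) − f^{(7)}(3)] = −1/1209600 × (0.00000 − 0.00000) = 0.00000.

S_4 ≈ 8.43200e+06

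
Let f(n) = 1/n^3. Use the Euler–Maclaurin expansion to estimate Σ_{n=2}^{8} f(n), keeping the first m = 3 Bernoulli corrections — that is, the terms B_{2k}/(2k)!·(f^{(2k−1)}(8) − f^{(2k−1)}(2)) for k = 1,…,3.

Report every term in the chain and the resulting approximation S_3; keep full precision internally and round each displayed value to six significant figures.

Integral: ∫_2^8 1/x^3 dx = 0.117188.
Endpoint term: (f(2) + f(8))/2 = (0.125000 + 0.00195312)/2 = 0.0634766.
Integral + boundary = 0.180664.
Order-1 term: 1/12 · (-0.000732422 − (-0.187500)) = 0.0155640.
Running total after k=1: 0.196228.
Order-2 term: −1/720 · (-0.000228882 − (-0.937500)) = -0.00130177.
Running total after k=2: 0.194926.
Order-3 term: 1/30240 · (-0.000150204 − (-9.84375)) = 0.000325516.

S_3 ≈ 0.195252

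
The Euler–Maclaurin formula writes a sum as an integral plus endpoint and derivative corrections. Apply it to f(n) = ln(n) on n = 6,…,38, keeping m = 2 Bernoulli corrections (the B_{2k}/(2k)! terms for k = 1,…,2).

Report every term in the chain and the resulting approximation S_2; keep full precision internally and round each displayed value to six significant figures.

Integral: ∫_6^38 ln(x) dx = 95.4777.
Boundary: ½(f(6) + f(38)) = ½(1.79176 + 3.63759) = 2.71467.
So far: 98.1924.
k=1: B_{2}/(2)! × [f^{(1)}(38) − f^{(1)}(6)] = 1/12 × (0.0263158 − 0.166667) = -0.0116959.
Running total after k=1: 98.1807.
k=2: B_{4}/(4)! × [f^{(3)}(38) − f^{(3)}(6)] = −1/720 × (3.64485e-05 − 0.00925926) = 1.28095e-05.

S_2 ≈ 98.1807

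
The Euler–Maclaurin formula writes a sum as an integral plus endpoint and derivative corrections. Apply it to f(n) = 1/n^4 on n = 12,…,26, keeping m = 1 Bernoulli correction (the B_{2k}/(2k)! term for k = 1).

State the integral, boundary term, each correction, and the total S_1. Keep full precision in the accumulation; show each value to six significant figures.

S_1 ≈ 0.000200454

Integral: ∫_12^26 1/x^4 dx = 0.000173936.
Endpoint term: (f(12) + f(26))/2 = (4.82253e-05 + 2.18830e-06)/2 = 2.52068e-05.
Running total after boundary: 0.000199143.
k=1: B_{2}/(2)! × [f^{(1)}(26) − f^{(1)}(12)] = 1/12 × (-3.36661e-07 − (-1.60751e-05)) = 1.31154e-06.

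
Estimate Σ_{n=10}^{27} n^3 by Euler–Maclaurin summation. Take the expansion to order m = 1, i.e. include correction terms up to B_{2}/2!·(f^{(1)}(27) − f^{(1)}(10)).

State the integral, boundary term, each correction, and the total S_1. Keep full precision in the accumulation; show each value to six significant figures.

S_1 ≈ 140859

∫_10^27 x^3 dx evaluates to 130360.
½[f(10) + f(27)] = ½[1000.00 + 19683.0] = 10341.5.
So far: 140702.
Order-1 term: 1/12 · (2187.00 − 300.000) = 157.250.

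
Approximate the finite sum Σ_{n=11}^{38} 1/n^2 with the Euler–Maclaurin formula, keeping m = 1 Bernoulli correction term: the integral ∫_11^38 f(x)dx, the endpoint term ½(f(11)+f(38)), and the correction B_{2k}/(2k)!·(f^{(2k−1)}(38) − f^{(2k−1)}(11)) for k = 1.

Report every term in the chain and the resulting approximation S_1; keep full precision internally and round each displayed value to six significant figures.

S_1 ≈ 0.0691940

Integral: ∫_11^38 1/x^2 dx = 0.0645933.
½[f(11) + f(38)] = ½[0.00826446 + 0.000692521] = 0.00447849.
Running total after boundary: 0.0690718.
Correction k=1: B_{2}/2! · (f^{(1)}(38) − f^{(1)}(11)) = 1/12 · (-3.64485e-05 − (-0.00150263)) = 0.000122182.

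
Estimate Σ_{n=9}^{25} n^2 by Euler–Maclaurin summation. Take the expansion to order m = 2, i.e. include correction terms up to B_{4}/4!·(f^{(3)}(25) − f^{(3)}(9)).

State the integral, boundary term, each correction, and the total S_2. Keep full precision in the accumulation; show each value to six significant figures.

The integral term ∫_9^25 x^2 dx = 4965.33.
½[f(9) + f(25)] = ½[81.0000 + 625.000] = 353.000.
Integral + boundary = 5318.33.
Order-1 term: 1/12 · (50.0000 − 18.0000) = 2.66667.
Running total after k=1: 5321.00.
Order-2 term: −1/720 · (0.00000 − 0.00000) = 0.00000.

S_2 ≈ 5321.00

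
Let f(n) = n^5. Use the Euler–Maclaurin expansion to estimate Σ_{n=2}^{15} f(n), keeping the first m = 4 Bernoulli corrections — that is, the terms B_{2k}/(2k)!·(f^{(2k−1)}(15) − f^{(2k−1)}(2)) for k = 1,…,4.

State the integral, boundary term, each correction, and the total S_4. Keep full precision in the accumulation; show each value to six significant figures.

S_4 ≈ 2.29920e+06

∫_2^15 x^5 dx evaluates to 1.89843e+06.
½[f(2) + f(15)] = ½[32.0000 + 759375] = 379704.
Integral + boundary = 2.27813e+06.
Correction k=1: B_{2}/2! · (f^{(1)}(15) − f^{(1)}(2)) = 1/12 · (253125 − 80.0000) = 21087.1.
Running total after k=1: 2.29922e+06.
Correction k=2: B_{4}/4! · (f^{(3)}(15) − f^{(3)}(2)) = −1/720 · (13500.0 − 240.000) = -18.4167.
Running total after k=2: 2.29920e+06.
Correction k=3: B_{6}/6! · (f^{(5)}(15) − f^{(5)}(2)) = 1/30240 · (120.000 − 120.000) = 0.00000.
Running total after k=3: 2.29920e+06.
Correction k=4: B_{8}/8! · (f^{(7)}(15) − f^{(7)}(2)) = −1/1209600 · (0.00000 − 0.00000) = 0.00000.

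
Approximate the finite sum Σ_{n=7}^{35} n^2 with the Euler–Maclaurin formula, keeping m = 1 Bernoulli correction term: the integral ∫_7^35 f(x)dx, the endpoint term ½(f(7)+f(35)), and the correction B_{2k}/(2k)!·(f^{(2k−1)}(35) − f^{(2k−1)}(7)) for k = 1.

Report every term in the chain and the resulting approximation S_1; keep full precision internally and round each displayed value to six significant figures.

The integral term ∫_7^35 x^2 dx = 14177.3.
Boundary: ½(f(7) + f(35)) = ½(49.0000 + 1225.00) = 637.000.
Integral + boundary = 14814.3.
Correction k=1: B_{2}/2! · (f^{(1)}(35) − f^{(1)}(7)) = 1/12 · (70.0000 − 14.0000) = 4.66667.

S_1 ≈ 14819.0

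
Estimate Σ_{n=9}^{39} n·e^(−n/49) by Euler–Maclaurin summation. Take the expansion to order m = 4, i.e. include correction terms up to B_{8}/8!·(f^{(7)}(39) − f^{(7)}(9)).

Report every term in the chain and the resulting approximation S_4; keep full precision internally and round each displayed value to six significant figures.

The integral term ∫_9^39 x·e^(−x/49) dx = 419.703.
½[f(9) + f(39)] = ½[7.48987 + 17.5955] = 12.5427.
Running total after boundary: 432.246.
Order-1 term: 1/12 · (0.0920748 − 0.679353) = -0.0489399.
After k=1: 432.197.
Order-2 term: −1/720 · (0.000414164 − 0.000976163) = 7.80554e-07.
After k=2: 432.197.
Order-3 term: 1/30240 · (3.29021e-07 − 6.95286e-07) = -1.21119e-11.
After k=3: 432.197.
Order-4 term: −1/1209600 · (2.02227e-10 − 4.09832e-10) = 1.71631e-16.

S_4 ≈ 432.197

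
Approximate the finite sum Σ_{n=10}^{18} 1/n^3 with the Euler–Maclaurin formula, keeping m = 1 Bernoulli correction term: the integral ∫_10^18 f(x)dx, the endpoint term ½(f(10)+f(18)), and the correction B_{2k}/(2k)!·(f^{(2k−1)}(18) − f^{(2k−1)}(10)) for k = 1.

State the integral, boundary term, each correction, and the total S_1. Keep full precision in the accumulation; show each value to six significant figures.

S_1 ≈ 0.00406514

∫_10^18 1/x^3 dx evaluates to 0.00345679.
Boundary: ½(f(10) + f(18)) = ½(0.00100000 + 0.000171468) = 0.000585734.
Integral + boundary = 0.00404252.
Correction k=1: B_{2}/2! · (f^{(1)}(18) − f^{(1)}(10)) = 1/12 · (-2.85780e-05 − (-0.000300000)) = 2.26185e-05.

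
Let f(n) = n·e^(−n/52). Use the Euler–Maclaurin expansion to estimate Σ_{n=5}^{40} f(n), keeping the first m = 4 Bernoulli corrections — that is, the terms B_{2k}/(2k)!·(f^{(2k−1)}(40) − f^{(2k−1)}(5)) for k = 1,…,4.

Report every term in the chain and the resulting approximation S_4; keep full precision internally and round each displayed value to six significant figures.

Integral: ∫_5^40 x·e^(−x/52) dx = 475.514.
½[f(5) + f(40)] = ½[4.54162 + 18.5348] = 11.5382.
So far: 487.052.
Order-1 term: 1/12 · (0.106931 − 0.820985) = -0.0595045.
Partial sum through k=1: 486.993.
Order-2 term: −1/720 · (0.000382274 − 0.000975456) = 8.23864e-07.
Partial sum through k=2: 486.993.
Order-3 term: 1/30240 · (2.68123e-07 − 6.09206e-07) = -1.12792e-11.
Partial sum through k=3: 486.993.
Order-4 term: −1/1209600 · (1.46032e-10 − 3.17185e-10) = 1.41495e-16.

S_4 ≈ 486.993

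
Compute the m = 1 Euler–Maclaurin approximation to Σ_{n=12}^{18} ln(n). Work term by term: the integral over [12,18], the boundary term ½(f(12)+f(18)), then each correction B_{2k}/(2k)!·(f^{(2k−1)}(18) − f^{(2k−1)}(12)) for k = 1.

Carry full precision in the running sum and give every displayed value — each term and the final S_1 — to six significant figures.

S_1 ≈ 18.8931

∫_12^18 ln(x) dx evaluates to 16.2078.
Endpoint term: (f(12) + f(18))/2 = (2.48491 + 2.89037)/2 = 2.68764.
Running total after boundary: 18.8955.
Order-1 term: 1/12 · (0.0555556 − 0.0833333) = -0.00231481.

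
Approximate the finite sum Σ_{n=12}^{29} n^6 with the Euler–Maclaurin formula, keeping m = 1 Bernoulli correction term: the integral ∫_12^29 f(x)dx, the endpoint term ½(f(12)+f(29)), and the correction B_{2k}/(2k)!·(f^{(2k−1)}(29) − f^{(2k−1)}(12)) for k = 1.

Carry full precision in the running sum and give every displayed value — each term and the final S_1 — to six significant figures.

S_1 ≈ 2.76819e+09

Integral: ∫_12^29 x^6 dx = 2.45915e+09.
Endpoint term: (f(12) + f(29))/2 = (2.98598e+06 + 5.94823e+08)/2 = 2.98905e+08.
Running total after boundary: 2.75805e+09.
Correction k=1: B_{2}/2! · (f^{(1)}(29) − f^{(1)}(12)) = 1/12 · (1.23067e+08 − 1.49299e+06) = 1.01312e+07.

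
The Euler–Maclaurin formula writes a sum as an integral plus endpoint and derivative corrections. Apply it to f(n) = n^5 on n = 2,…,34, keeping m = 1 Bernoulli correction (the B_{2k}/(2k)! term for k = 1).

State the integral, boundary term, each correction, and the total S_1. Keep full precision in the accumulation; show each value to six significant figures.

∫_2^34 x^5 dx evaluates to 2.57467e+08.
Endpoint term: (f(2) + f(34))/2 = (32.0000 + 4.54354e+07)/2 = 2.27177e+07.
Integral + boundary = 2.80185e+08.
k=1: B_{2}/(2)! × [f^{(1)}(34) − f^{(1)}(2)] = 1/12 × (6.68168e+06 − 80.0000) = 556800.

S_1 ≈ 2.80742e+08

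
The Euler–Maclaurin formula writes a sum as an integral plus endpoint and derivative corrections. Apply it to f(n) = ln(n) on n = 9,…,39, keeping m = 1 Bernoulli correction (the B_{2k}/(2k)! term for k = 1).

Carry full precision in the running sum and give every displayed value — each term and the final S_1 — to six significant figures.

S_1 ≈ 96.0272

The integral term ∫_9^39 ln(x) dx = 93.1039.
Boundary: ½(f(9) + f(39)) = ½(2.19722 + 3.66356) = 2.93039.
Running total after boundary: 96.0343.
k=1: B_{2}/(2)! × [f^{(1)}(39) − f^{(1)}(9)] = 1/12 × (0.0256410 − 0.111111) = -0.00712251.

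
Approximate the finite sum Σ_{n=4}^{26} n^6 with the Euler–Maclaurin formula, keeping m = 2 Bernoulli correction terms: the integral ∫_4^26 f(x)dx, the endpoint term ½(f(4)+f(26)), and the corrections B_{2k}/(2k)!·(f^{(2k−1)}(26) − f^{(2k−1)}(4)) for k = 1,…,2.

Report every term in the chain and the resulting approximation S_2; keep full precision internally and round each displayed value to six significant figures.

S_2 ≈ 1.30780e+09

Integral: ∫_4^26 x^6 dx = 1.14740e+09.
Boundary: ½(f(4) + f(26)) = ½(4096.00 + 3.08916e+08) = 1.54460e+08.
Integral + boundary = 1.30186e+09.
Correction k=1: B_{2}/2! · (f^{(1)}(26) − f^{(1)}(4)) = 1/12 · (7.12883e+07 − 6144.00) = 5.94018e+06.
Running total after k=1: 1.30780e+09.
Correction k=2: B_{4}/4! · (f^{(3)}(26) − f^{(3)}(4)) = −1/720 · (2.10912e+06 − 7680.00) = -2918.67.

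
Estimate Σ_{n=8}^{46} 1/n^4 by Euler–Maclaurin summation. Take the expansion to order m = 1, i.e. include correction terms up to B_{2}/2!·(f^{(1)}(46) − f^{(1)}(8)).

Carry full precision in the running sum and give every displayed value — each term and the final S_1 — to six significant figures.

S_1 ≈ 0.000779970

∫_8^46 1/x^4 dx evaluates to 0.000647617.
Endpoint term: (f(8) + f(46))/2 = (0.000244141 + 2.23341e-07)/2 = 0.000122182.
So far: 0.000769799.
Correction k=1: B_{2}/2! · (f^{(1)}(46) − f^{(1)}(8)) = 1/12 · (-1.94210e-08 − (-0.000122070)) = 1.01709e-05.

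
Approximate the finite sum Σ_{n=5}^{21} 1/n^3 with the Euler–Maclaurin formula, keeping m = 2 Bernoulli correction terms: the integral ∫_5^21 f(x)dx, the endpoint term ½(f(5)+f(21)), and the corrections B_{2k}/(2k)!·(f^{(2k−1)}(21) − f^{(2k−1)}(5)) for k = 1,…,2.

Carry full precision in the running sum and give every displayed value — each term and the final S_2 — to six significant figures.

S_2 ≈ 0.0233136

Integral: ∫_5^21 1/x^3 dx = 0.0188662.
Endpoint term: (f(5) + f(21))/2 = (0.00800000 + 0.000107980)/2 = 0.00405399.
Integral + boundary = 0.0229202.
k=1: B_{2}/(2)! × [f^{(1)}(21) − f^{(1)}(5)] = 1/12 × (-1.54257e-05 − (-0.00480000)) = 0.000398715.
Partial sum through k=1: 0.0233189.
k=2: B_{4}/(4)! × [f^{(3)}(21) − f^{(3)}(5)] = −1/720 × (-6.99577e-07 − (-0.00384000)) = -5.33236e-06.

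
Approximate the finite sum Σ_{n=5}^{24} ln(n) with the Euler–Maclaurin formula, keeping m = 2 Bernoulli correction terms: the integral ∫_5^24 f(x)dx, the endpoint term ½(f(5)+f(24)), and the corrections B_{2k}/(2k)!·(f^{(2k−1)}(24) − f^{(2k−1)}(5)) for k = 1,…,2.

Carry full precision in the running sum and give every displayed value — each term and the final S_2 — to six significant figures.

∫_5^24 ln(x) dx evaluates to 49.2261.
Endpoint term: (f(5) + f(24))/2 = (1.60944 + 3.17805)/2 = 2.39375.
Running total after boundary: 51.6198.
Order-1 term: 1/12 · (0.0416667 − 0.200000) = -0.0131944.
After k=1: 51.6067.
Order-2 term: −1/720 · (0.000144676 − 0.0160000) = 2.20213e-05.

S_2 ≈ 51.6067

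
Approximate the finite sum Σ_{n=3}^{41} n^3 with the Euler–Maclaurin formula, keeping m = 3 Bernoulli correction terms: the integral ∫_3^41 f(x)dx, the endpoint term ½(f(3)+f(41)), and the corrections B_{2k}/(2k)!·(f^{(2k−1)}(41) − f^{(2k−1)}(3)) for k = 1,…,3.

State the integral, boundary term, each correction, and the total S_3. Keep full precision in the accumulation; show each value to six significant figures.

Integral: ∫_3^41 x^3 dx = 706420.
½[f(3) + f(41)] = ½[27.0000 + 68921.0] = 34474.0.
Running total after boundary: 740894.
k=1: B_{2}/(2)! × [f^{(1)}(41) − f^{(1)}(3)] = 1/12 × (5043.00 − 27.0000) = 418.000.
After k=1: 741312.
k=2: B_{4}/(4)! × [f^{(3)}(41) − f^{(3)}(3)] = −1/720 × (6.00000 − 6.00000) = 0.00000.
After k=2: 741312.
k=3: B_{6}/(6)! × [f^{(5)}(41) − f^{(5)}(3)] = 1/30240 × (0.00000 − 0.00000) = 0.00000.

S_3 ≈ 741312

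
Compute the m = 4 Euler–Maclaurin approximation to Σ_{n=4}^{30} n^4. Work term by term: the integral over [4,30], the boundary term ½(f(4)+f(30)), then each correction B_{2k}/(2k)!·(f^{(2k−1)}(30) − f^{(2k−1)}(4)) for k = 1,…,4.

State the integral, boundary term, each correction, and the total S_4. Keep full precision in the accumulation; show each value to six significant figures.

S_4 ≈ 5.27390e+06

Integral: ∫_4^30 x^4 dx = 4.85980e+06.
Boundary: ½(f(4) + f(30)) = ½(256.000 + 810000) = 405128.
Running total after boundary: 5.26492e+06.
Correction k=1: B_{2}/2! · (f^{(1)}(30) − f^{(1)}(4)) = 1/12 · (108000 − 256.000) = 8978.67.
Running total after k=1: 5.27390e+06.
Correction k=2: B_{4}/4! · (f^{(3)}(30) − f^{(3)}(4)) = −1/720 · (720.000 − 96.0000) = -0.866667.
Running total after k=2: 5.27390e+06.
Correction k=3: B_{6}/6! · (f^{(5)}(30) − f^{(5)}(4)) = 1/30240 · (0.00000 − 0.00000) = 0.00000.
Running total after k=3: 5.27390e+06.
Correction k=4: B_{8}/8! · (f^{(7)}(30) − f^{(7)}(4)) = −1/1209600 · (0.00000 − 0.00000) = 0.00000.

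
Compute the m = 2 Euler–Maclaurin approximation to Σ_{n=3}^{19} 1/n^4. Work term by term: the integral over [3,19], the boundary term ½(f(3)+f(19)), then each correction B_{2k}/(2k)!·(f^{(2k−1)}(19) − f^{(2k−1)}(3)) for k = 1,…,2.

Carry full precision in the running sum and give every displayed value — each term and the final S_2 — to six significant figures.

S_2 ≈ 0.0197692

∫_3^19 1/x^4 dx evaluates to 0.0122971.
Endpoint term: (f(3) + f(19))/2 = (0.0123457 + 7.67336e-06)/2 = 0.00617668.
Integral + boundary = 0.0184738.
k=1: B_{2}/(2)! × [f^{(1)}(19) − f^{(1)}(3)] = 1/12 × (-1.61544e-06 − (-0.0164609)) = 0.00137161.
Running total after k=1: 0.0198454.
k=2: B_{4}/(4)! × [f^{(3)}(19) − f^{(3)}(3)] = −1/720 × (-1.34247e-07 − (-0.0548697)) = -7.62077e-05.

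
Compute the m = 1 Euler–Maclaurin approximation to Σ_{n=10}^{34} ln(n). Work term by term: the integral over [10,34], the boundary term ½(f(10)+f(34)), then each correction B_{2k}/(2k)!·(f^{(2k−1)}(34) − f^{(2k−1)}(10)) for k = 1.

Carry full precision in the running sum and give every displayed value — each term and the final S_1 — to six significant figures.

S_1 ≈ 75.7790

The integral term ∫_10^34 ln(x) dx = 72.8704.
Boundary: ½(f(10) + f(34)) = ½(2.30259 + 3.52636) = 2.91447.
Integral + boundary = 75.7849.
Order-1 term: 1/12 · (0.0294118 − 0.100000) = -0.00588235.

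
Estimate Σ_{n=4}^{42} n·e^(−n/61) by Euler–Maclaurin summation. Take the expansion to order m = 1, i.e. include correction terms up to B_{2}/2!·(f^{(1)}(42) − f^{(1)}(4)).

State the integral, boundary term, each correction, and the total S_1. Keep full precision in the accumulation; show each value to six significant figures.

S_1 ≈ 569.648

Integral: ∫_4^42 x·e^(−x/61) dx = 557.286.
Endpoint term: (f(4) + f(42))/2 = (3.74612 + 21.0973)/2 = 12.4217.
Integral + boundary = 569.708.
k=1: B_{2}/(2)! × [f^{(1)}(42) − f^{(1)}(4)] = 1/12 × (0.156459 − 0.875118) = -0.0598882.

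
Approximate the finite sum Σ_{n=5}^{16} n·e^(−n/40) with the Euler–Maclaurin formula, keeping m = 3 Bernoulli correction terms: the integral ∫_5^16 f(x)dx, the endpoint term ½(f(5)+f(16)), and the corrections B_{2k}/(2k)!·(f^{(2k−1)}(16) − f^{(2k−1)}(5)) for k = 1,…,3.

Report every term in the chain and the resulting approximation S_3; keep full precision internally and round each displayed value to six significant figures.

S_3 ≈ 94.5155

∫_5^16 x·e^(−x/40) dx evaluates to 86.9775.
Endpoint term: (f(5) + f(16))/2 = (4.41248 + 10.7251)/2 = 7.56880.
Running total after boundary: 94.5463.
Correction k=1: B_{2}/2! · (f^{(1)}(16) − f^{(1)}(5)) = 1/12 · (0.402192 − 0.772185) = -0.0308327.
Partial sum through k=1: 94.5155.
Correction k=2: B_{4}/4! · (f^{(3)}(16) − f^{(3)}(5)) = −1/720 · (0.00108927 − 0.00158574) = 6.89537e-07.
Partial sum through k=2: 94.5155.
Correction k=3: B_{6}/6! · (f^{(5)}(16) − f^{(5)}(5)) = 1/30240 · (1.20448e-06 − 1.68054e-06) = -1.57426e-11.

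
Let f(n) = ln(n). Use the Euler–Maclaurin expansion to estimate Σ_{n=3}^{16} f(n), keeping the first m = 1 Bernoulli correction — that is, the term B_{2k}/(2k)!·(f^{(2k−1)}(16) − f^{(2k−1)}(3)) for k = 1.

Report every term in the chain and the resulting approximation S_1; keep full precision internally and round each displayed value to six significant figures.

∫_3^16 ln(x) dx evaluates to 28.0656.
½[f(3) + f(16)] = ½[1.09861 + 2.77259] = 1.93560.
So far: 30.0012.
Order-1 term: 1/12 · (0.0625000 − 0.333333) = -0.0225694.

S_1 ≈ 29.9786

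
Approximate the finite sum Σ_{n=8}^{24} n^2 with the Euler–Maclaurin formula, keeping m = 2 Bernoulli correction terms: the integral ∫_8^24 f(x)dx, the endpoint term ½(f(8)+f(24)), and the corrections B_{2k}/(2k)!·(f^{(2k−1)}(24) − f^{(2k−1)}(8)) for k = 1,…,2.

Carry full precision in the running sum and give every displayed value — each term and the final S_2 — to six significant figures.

S_2 ≈ 4760.00

Integral: ∫_8^24 x^2 dx = 4437.33.
½[f(8) + f(24)] = ½[64.0000 + 576.000] = 320.000.
So far: 4757.33.
Correction k=1: B_{2}/2! · (f^{(1)}(24) − f^{(1)}(8)) = 1/12 · (48.0000 − 16.0000) = 2.66667.
After k=1: 4760.00.
Correction k=2: B_{4}/4! · (f^{(3)}(24) − f^{(3)}(8)) = −1/720 · (0.00000 − 0.00000) = 0.00000.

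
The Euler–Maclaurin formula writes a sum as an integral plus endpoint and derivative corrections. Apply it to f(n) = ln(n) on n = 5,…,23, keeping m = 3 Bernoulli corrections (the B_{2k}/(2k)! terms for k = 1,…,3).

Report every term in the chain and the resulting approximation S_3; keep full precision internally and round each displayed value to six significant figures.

The integral term ∫_5^23 ln(x) dx = 46.0692.
Boundary: ½(f(5) + f(23)) = ½(1.60944 + 3.13549) = 2.37247.
Integral + boundary = 48.4416.
Order-1 term: 1/12 · (0.0434783 − 0.200000) = -0.0130435.
Partial sum through k=1: 48.4286.
Order-2 term: −1/720 · (0.000164379 − 0.0160000) = 2.19939e-05.
Partial sum through k=2: 48.4286.
Order-3 term: 1/30240 · (3.72883e-06 − 0.00768000) = -2.53845e-07.

S_3 ≈ 48.4286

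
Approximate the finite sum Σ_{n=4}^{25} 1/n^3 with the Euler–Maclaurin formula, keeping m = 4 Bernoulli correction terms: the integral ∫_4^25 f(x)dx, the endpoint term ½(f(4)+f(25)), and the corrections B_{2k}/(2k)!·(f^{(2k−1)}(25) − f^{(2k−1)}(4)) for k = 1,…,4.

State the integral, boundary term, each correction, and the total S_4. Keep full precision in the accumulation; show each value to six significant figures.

Integral: ∫_4^25 1/x^3 dx = 0.0304500.
½[f(4) + f(25)] = ½[0.0156250 + 6.40000e-05] = 0.00784450.
So far: 0.0382945.
Order-1 term: 1/12 · (-7.68000e-06 − (-0.0117188)) = 0.000975923.
Running total after k=1: 0.0392704.
Order-2 term: −1/720 · (-2.45760e-07 − (-0.0146484)) = -2.03447e-05.
Running total after k=2: 0.0392501.
Order-3 term: 1/30240 · (-1.65151e-08 − (-0.0384521)) = 1.27157e-06.
Running total after k=3: 0.0392513.
Order-4 term: −1/1209600 · (-1.90254e-09 − (-0.173035)) = -1.43051e-07.

S_4 ≈ 0.0392512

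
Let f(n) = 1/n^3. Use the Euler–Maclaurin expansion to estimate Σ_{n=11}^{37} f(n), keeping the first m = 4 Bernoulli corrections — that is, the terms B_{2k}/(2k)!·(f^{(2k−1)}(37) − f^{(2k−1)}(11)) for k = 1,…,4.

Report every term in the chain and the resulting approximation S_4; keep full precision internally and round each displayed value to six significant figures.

S_4 ≈ 0.00416943

Integral: ∫_11^37 1/x^3 dx = 0.00376700.
Boundary: ½(f(11) + f(37)) = ½(0.000751315 + 1.97422e-05) = 0.000385528.
Integral + boundary = 0.00415253.
Correction k=1: B_{2}/2! · (f^{(1)}(37) − f^{(1)}(11)) = 1/12 · (-1.60072e-06 − (-0.000204904)) = 1.69419e-05.
Partial sum through k=1: 0.00416947.
Correction k=2: B_{4}/4! · (f^{(3)}(37) − f^{(3)}(11)) = −1/720 · (-2.33852e-08 − (-3.38684e-05)) = -4.70070e-08.
Partial sum through k=2: 0.00416942.
Correction k=3: B_{6}/6! · (f^{(5)}(37) − f^{(5)}(11)) = 1/30240 · (-7.17442e-10 − (-1.17560e-05)) = 3.88732e-10.
Partial sum through k=3: 0.00416943.
Correction k=4: B_{8}/8! · (f^{(7)}(37) − f^{(7)}(11)) = −1/1209600 · (-3.77325e-11 − (-6.99530e-06)) = -5.78312e-12.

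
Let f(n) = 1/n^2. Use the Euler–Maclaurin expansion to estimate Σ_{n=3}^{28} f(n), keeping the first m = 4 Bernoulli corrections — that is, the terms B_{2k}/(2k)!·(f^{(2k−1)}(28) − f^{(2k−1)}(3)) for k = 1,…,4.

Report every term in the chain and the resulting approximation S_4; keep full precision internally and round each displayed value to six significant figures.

∫_3^28 1/x^2 dx evaluates to 0.297619.
Endpoint term: (f(3) + f(28))/2 = (0.111111 + 0.00127551)/2 = 0.0561933.
So far: 0.353812.
Order-1 term: 1/12 · (-9.11079e-05 − (-0.0740741)) = 0.00616525.
After k=1: 0.359978.
Order-2 term: −1/720 · (-1.39451e-06 − (-0.0987654)) = -0.000137172.
After k=2: 0.359840.
Order-3 term: 1/30240 · (-5.33613e-08 − (-0.329218)) = 1.08868e-05.
After k=3: 0.359851.
Order-4 term: −1/1209600 · (-3.81152e-09 − (-2.04847)) = -1.69351e-06.

S_4 ≈ 0.359850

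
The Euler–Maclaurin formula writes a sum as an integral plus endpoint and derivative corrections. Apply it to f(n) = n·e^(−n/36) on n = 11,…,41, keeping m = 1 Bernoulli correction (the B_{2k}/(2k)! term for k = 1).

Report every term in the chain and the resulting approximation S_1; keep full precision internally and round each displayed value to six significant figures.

S_1 ≈ 369.565

∫_11^41 x·e^(−x/36) dx evaluates to 358.996.
Endpoint term: (f(11) + f(41))/2 = (8.10385 + 13.1272)/2 = 10.6155.
Running total after boundary: 369.612.
k=1: B_{2}/(2)! × [f^{(1)}(41) − f^{(1)}(11)] = 1/12 × (-0.0444687 − 0.511607) = -0.0463396.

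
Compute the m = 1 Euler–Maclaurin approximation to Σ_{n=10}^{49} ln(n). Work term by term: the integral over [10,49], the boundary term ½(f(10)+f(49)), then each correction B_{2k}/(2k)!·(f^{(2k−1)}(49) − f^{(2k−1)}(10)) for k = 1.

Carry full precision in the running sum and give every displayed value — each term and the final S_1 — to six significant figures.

S_1 ≈ 131.764

∫_10^49 ln(x) dx evaluates to 128.673.
Boundary: ½(f(10) + f(49)) = ½(2.30259 + 3.89182) = 3.09720.
Integral + boundary = 131.771.
Order-1 term: 1/12 · (0.0204082 − 0.100000) = -0.00663265.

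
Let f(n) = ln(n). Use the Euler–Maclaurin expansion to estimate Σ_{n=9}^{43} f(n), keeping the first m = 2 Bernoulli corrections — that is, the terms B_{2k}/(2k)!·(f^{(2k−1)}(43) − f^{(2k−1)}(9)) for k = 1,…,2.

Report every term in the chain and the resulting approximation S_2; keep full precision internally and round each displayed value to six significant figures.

S_2 ≈ 110.928

∫_9^43 ln(x) dx evaluates to 107.957.
Endpoint term: (f(9) + f(43))/2 = (2.19722 + 3.76120)/2 = 2.97921.
So far: 110.936.
Correction k=1: B_{2}/2! · (f^{(1)}(43) − f^{(1)}(9)) = 1/12 · (0.0232558 − 0.111111) = -0.00732127.
Running total after k=1: 110.928.
Correction k=2: B_{4}/4! · (f^{(3)}(43) − f^{(3)}(9)) = −1/720 · (2.51550e-05 − 0.00274348) = 3.77546e-06.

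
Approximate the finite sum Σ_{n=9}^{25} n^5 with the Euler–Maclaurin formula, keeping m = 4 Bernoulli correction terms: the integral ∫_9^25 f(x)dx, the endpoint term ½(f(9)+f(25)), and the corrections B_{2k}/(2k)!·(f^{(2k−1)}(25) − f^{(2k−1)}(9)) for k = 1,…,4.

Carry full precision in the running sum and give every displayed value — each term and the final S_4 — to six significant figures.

S_4 ≈ 4.56738e+07

Integral: ∫_9^25 x^5 dx = 4.06015e+07.
½[f(9) + f(25)] = ½[59049.0 + 9.76562e+06] = 4.91234e+06.
So far: 4.55139e+07.
Correction k=1: B_{2}/2! · (f^{(1)}(25) − f^{(1)}(9)) = 1/12 · (1.95312e+06 − 32805.0) = 160027.
Partial sum through k=1: 4.56739e+07.
Correction k=2: B_{4}/4! · (f^{(3)}(25) − f^{(3)}(9)) = −1/720 · (37500.0 − 4860.00) = -45.3333.
Partial sum through k=2: 4.56738e+07.
Correction k=3: B_{6}/6! · (f^{(5)}(25) − f^{(5)}(9)) = 1/30240 · (120.000 − 120.000) = 0.00000.
Partial sum through k=3: 4.56738e+07.
Correction k=4: B_{8}/8! · (f^{(7)}(25) − f^{(7)}(9)) = −1/1209600 · (0.00000 − 0.00000) = 0.00000.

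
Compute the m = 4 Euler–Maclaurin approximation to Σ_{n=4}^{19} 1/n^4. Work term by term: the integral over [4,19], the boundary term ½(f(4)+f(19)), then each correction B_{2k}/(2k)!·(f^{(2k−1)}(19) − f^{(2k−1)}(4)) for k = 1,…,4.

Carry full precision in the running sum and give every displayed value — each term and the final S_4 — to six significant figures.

S_4 ≈ 0.00743264

∫_4^19 1/x^4 dx evaluates to 0.00515974.
Endpoint term: (f(4) + f(19))/2 = (0.00390625 + 7.67336e-06)/2 = 0.00195696.
So far: 0.00711670.
Order-1 term: 1/12 · (-1.61544e-06 − (-0.00390625)) = 0.000325386.
Partial sum through k=1: 0.00744208.
Order-2 term: −1/720 · (-1.34247e-07 − (-0.00732422)) = -1.01723e-05.
Partial sum through k=2: 0.00743191.
Order-3 term: 1/30240 · (-2.08251e-08 − (-0.0256348)) = 8.47710e-07.
Partial sum through k=3: 0.00743276.
Order-4 term: −1/1209600 · (-5.19185e-09 − (-0.144196)) = -1.19209e-07.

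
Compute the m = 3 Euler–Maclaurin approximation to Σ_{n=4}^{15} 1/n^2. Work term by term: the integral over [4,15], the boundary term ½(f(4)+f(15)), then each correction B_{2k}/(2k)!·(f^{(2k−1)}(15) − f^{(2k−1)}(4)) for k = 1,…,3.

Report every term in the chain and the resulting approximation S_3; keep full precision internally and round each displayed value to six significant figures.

Integral: ∫_4^15 1/x^2 dx = 0.183333.
Endpoint term: (f(4) + f(15))/2 = (0.0625000 + 0.00444444)/2 = 0.0334722.
Integral + boundary = 0.216806.
k=1: B_{2}/(2)! × [f^{(1)}(15) − f^{(1)}(4)] = 1/12 × (-0.000592593 − (-0.0312500)) = 0.00255478.
Partial sum through k=1: 0.219360.
k=2: B_{4}/(4)! × [f^{(3)}(15) − f^{(3)}(4)] = −1/720 × (-3.16049e-05 − (-0.0234375)) = -3.25082e-05.
Partial sum through k=2: 0.219328.
k=3: B_{6}/(6)! × [f^{(5)}(15) − f^{(5)}(4)] = 1/30240 × (-4.21399e-06 − (-0.0439453)) = 1.45308e-06.

S_3 ≈ 0.219329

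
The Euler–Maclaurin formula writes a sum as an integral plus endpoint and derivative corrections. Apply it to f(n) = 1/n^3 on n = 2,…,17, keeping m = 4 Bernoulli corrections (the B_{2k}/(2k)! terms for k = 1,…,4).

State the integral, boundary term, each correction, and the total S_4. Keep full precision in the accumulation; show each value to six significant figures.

S_4 ≈ 0.200371

The integral term ∫_2^17 1/x^3 dx = 0.123270.
Endpoint term: (f(2) + f(17))/2 = (0.125000 + 0.000203542)/2 = 0.0626018.
Running total after boundary: 0.185872.
k=1: B_{2}/(2)! × [f^{(1)}(17) − f^{(1)}(2)] = 1/12 × (-3.59191e-05 − (-0.187500)) = 0.0156220.
Running total after k=1: 0.201494.
k=2: B_{4}/(4)! × [f^{(3)}(17) − f^{(3)}(2)] = −1/720 × (-2.48575e-06 − (-0.937500)) = -0.00130208.
Running total after k=2: 0.200192.
k=3: B_{6}/(6)! × [f^{(5)}(17) − f^{(5)}(2)] = 1/30240 × (-3.61251e-07 − (-9.84375)) = 0.000325521.
Running total after k=3: 0.200517.
k=4: B_{8}/(8)! × [f^{(7)}(17) − f^{(7)}(2)] = −1/1209600 × (-9.00003e-08 − (-177.188)) = -0.000146484.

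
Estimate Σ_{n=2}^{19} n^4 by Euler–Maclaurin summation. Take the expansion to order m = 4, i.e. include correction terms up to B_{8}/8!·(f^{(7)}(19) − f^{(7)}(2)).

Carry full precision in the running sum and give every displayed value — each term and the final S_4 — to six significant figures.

The integral term ∫_2^19 x^4 dx = 495213.
½[f(2) + f(19)] = ½[16.0000 + 130321] = 65168.5.
So far: 560382.
Correction k=1: B_{2}/2! · (f^{(1)}(19) − f^{(1)}(2)) = 1/12 · (27436.0 − 32.0000) = 2283.67.
After k=1: 562666.
Correction k=2: B_{4}/4! · (f^{(3)}(19) − f^{(3)}(2)) = −1/720 · (456.000 − 48.0000) = -0.566667.
After k=2: 562665.
Correction k=3: B_{6}/6! · (f^{(5)}(19) − f^{(5)}(2)) = 1/30240 · (0.00000 − 0.00000) = 0.00000.
After k=3: 562665.
Correction k=4: B_{8}/8! · (f^{(7)}(19) − f^{(7)}(2)) = −1/1209600 · (0.00000 − 0.00000) = 0.00000.

S_4 ≈ 562665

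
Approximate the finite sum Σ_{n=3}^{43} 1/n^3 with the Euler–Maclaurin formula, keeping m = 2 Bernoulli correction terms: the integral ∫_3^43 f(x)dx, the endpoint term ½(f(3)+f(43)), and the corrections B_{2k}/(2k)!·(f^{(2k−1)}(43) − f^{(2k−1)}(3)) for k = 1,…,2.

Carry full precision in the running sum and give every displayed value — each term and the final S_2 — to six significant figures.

S_2 ≈ 0.0767820

∫_3^43 1/x^3 dx evaluates to 0.0552851.
Endpoint term: (f(3) + f(43))/2 = (0.0370370 + 1.25775e-05)/2 = 0.0185248.
Running total after boundary: 0.0738099.
Order-1 term: 1/12 · (-8.77501e-07 − (-0.0370370)) = 0.00308635.
After k=1: 0.0768963.
Order-2 term: −1/720 · (-9.49162e-09 − (-0.0823045)) = -0.000114312.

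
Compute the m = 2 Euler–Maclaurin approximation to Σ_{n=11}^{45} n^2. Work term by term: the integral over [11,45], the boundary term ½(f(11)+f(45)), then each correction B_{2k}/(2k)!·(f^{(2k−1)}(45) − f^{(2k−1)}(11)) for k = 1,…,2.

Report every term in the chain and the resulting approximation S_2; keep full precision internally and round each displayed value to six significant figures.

Integral: ∫_11^45 x^2 dx = 29931.3.
½[f(11) + f(45)] = ½[121.000 + 2025.00] = 1073.00.
So far: 31004.3.
k=1: B_{2}/(2)! × [f^{(1)}(45) − f^{(1)}(11)] = 1/12 × (90.0000 − 22.0000) = 5.66667.
Running total after k=1: 31010.0.
k=2: B_{4}/(4)! × [f^{(3)}(45) − f^{(3)}(11)] = −1/720 × (0.00000 − 0.00000) = 0.00000.

S_2 ≈ 31010.0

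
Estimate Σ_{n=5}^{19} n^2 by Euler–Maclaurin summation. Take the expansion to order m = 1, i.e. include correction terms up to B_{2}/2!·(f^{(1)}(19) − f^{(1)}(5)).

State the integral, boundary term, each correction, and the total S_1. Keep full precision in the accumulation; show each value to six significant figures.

∫_5^19 x^2 dx evaluates to 2244.67.
Endpoint term: (f(5) + f(19))/2 = (25.0000 + 361.000)/2 = 193.000.
Running total after boundary: 2437.67.
Correction k=1: B_{2}/2! · (f^{(1)}(19) − f^{(1)}(5)) = 1/12 · (38.0000 − 10.0000) = 2.33333.

S_1 ≈ 2440.00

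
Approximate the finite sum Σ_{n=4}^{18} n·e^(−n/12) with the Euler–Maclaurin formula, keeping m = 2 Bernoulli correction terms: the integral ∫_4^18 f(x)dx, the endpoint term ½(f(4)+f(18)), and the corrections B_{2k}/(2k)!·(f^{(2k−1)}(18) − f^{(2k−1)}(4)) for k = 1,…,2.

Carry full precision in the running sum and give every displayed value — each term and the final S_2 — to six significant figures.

Integral: ∫_4^18 x·e^(−x/12) dx = 57.2472.
Boundary: ½(f(4) + f(18)) = ½(2.86613 + 4.01634) = 3.44123.
Running total after boundary: 60.6884.
k=1: B_{2}/(2)! × [f^{(1)}(18) − f^{(1)}(4)] = 1/12 × (-0.111565 − 0.477688) = -0.0491044.
Running total after k=1: 60.6393.
k=2: B_{4}/(4)! × [f^{(3)}(18) − f^{(3)}(4)] = −1/720 × (0.00232427 − 0.0132691) = 1.52011e-05.

S_2 ≈ 60.6393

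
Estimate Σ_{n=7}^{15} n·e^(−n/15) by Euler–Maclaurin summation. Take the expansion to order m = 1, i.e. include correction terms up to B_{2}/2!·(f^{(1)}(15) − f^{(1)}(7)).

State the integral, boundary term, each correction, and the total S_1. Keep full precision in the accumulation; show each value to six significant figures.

∫_7^15 x·e^(−x/15) dx evaluates to 41.3936.
Endpoint term: (f(7) + f(15))/2 = (4.38962 + 5.51819)/2 = 4.95391.
Integral + boundary = 46.3476.
Order-1 term: 1/12 · (0.00000 − 0.334448) = -0.0278706.

S_1 ≈ 46.3197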